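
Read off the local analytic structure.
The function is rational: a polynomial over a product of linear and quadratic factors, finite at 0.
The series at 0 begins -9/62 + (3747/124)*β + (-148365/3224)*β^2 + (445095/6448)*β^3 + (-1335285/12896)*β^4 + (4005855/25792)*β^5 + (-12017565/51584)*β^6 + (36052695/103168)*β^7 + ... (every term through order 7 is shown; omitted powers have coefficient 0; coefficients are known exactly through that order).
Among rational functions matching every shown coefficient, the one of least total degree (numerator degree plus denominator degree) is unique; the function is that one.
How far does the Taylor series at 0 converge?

The radius of convergence is 2/3.

No rational of total degree below 3 reproduces all 8 coefficients; solving the [2/1] Pade equations on them gives f(β) = (-6*β**2/13 + 20*β - 3/31)/(β + 2/3), whose expansion matches every shown term.
Denominator factor (β + 2/3): pole of order 1 at -2/3, modulus 2/3.
The radius of convergence is the smallest modulus among the singular points: 2/3.


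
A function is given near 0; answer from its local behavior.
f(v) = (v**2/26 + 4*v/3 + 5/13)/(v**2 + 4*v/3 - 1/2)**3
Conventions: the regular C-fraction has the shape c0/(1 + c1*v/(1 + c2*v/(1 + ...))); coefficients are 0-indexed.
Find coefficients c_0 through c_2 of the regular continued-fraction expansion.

Taylor coefficients (expand at 0): a_0 = -40/13, a_1 = -1376/39, a_2 = -3060/13.
c0 = a_0 = -40/13. Peel one level at a time: if S = 1 + c*v/S' with S'(0) = 1, then c is the v-coefficient of S and S' = c*v/(S - 1).
S_1 = c0/f = 1 + (-172/15)*v + (24743/450)*v^2 + ...; c1 = -172/15.
S_2 = c1*v/(S_1 - 1) = 1 + (24743/5160)*v + ...; c2 = 24743/5160.

The regular C-fraction coefficients are [-40/13, -172/15, 24743/5160].


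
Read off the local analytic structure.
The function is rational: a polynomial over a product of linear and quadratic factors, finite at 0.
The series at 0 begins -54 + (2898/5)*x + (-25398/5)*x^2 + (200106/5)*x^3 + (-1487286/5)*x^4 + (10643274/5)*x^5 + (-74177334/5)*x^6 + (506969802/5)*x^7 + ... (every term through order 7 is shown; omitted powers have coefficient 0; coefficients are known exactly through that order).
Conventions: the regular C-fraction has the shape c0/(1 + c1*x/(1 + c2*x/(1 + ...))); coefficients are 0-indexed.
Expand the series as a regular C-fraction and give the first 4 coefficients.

Taylor coefficients (read off): a_0 = -54, a_1 = 2898/5, a_2 = -25398/5, a_3 = 200106/5.
c0 = a_0 = -54. Peel one level at a time: if S = 1 + c*x/S' with S'(0) = 1, then c is the x-coefficient of S and S' = c*x/(S - 1).
S_1 = c0/f = 1 + (161/15)*x + (4756/225)*x^2 + ...; c1 = 161/15.
S_2 = c1*x/(S_1 - 1) = 1 + (-4756/2415)*x + (201084/25921)*x^2 + ...; c2 = -4756/2415.
S_3 = c2*x/(S_2 - 1) = 1 + (754065/191429)*x + ...; c3 = 754065/191429.

The regular C-fraction coefficients are [-54, 161/15, -4756/2415, 754065/191429].


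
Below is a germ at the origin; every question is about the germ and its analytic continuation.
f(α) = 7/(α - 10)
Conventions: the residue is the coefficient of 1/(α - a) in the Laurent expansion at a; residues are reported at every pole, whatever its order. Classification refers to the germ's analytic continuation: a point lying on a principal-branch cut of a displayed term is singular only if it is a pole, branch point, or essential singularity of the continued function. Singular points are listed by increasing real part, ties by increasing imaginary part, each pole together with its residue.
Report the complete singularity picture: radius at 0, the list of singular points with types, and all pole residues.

Radius of convergence at 0: 10.
At 10: a pole of order 1; residue 7.

Denominator factor (α - 10): pole of order 1 at 10, modulus 10.
The radius of convergence is the smallest modulus among the singular points: 10.
At the order-1 pole 10 set g(α) = (α - (10))*f(α) = 7.
Simple pole: residue = g(a) at a = 10, which is 7.


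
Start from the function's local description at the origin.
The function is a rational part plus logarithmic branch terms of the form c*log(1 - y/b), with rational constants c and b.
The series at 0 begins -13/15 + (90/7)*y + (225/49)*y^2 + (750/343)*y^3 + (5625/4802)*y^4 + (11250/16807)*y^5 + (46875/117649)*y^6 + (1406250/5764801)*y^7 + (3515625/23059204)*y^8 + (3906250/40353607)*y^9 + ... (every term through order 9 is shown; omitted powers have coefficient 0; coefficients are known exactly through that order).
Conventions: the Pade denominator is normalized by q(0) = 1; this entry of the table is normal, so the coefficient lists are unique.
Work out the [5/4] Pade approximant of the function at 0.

Taylor coefficients needed (read off): a_0 = -13/15, a_1 = 90/7, a_2 = 225/49, a_3 = 750/343, a_4 = 5625/4802, a_5 = 11250/16807, a_6 = 46875/117649, a_7 = 1406250/5764801, a_8 = 3515625/23059204, a_9 = 3906250/40353607.
Write the denominator as Q(y) = 1 + q1*y + q2*y^2 + q3*y^3 + q4*y^4. Requiring Q*f - P = O(y^10) with deg P <= 5 kills the coefficients of y^6..y^9 in Q*f:
  y^6: a_6 + q1*a_5 + q2*a_4 + q3*a_3 + q4*a_2 = 0, i.e. 46875/117649 + (11250/16807)*q1 + (5625/4802)*q2 + (750/343)*q3 + (225/49)*q4 = 0.
  y^7: a_7 + q1*a_6 + q2*a_5 + q3*a_4 + q4*a_3 = 0, i.e. 1406250/5764801 + (46875/117649)*q1 + (11250/16807)*q2 + (5625/4802)*q3 + (750/343)*q4 = 0.
  y^8: a_8 + q1*a_7 + q2*a_6 + q3*a_5 + q4*a_4 = 0, i.e. 3515625/23059204 + (1406250/5764801)*q1 + (46875/117649)*q2 + (11250/16807)*q3 + (5625/4802)*q4 = 0.
  y^9: a_9 + q1*a_8 + q2*a_7 + q3*a_6 + q4*a_5 = 0, i.e. 3906250/40353607 + (3515625/23059204)*q1 + (1406250/5764801)*q2 + (46875/117649)*q3 + (11250/16807)*q4 = 0.
Solving this linear system: q1 = -100/63, q2 = 125/147, q3 = -1250/7203, q4 = 3125/302526.
The numerator is Q*f truncated at degree 5: P0 = a_0 = -13/15; P1 = a_1 + q1*a_0 = 2690/189; P2 = a_2 + q1*a_1 + q2*a_0 = -7300/441; P3 = a_3 + q1*a_2 + q2*a_1 + q3*a_0 = 129250/21609; P4 = a_4 + q1*a_3 + q2*a_2 + q3*a_1 + q4*a_0 = -288125/453789; P5 = a_5 + q1*a_4 + q2*a_3 + q3*a_2 + q4*a_1 = 625/117649.

The Pade approximant has numerator coefficients [-13/15, 2690/189, -7300/441, 129250/21609, -288125/453789, 625/117649]; denominator coefficients [1, -100/63, 125/147, -1250/7203, 3125/302526].


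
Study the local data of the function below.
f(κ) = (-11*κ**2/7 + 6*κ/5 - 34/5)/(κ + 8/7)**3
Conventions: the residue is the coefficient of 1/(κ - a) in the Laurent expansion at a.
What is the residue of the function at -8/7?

The residue is -11/7.

At the order-3 pole -8/7 set g(κ) = (κ - (-8/7))^3*f(κ) = -11*κ**2/7 + 6*κ/5 - 34/5.
Order-3 pole: residue = g''(a)/2; g''(-8/7) = -22/7, so the residue is -11/7.


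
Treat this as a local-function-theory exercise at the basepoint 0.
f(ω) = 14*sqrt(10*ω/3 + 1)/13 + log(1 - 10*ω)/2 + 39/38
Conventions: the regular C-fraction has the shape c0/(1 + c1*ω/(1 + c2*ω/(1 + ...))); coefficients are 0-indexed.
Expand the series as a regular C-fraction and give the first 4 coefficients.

The regular C-fraction coefficients are [1039/494, 4750/3117, -50862/5195, 4001189/2288790].

Taylor coefficients (expand at 0): a_0 = 1039/494, a_1 = -125/39, a_2 = -3100/117, a_3 = -57625/351.
c0 = a_0 = 1039/494. Peel one level at a time: if S = 1 + c*ω/S' with S'(0) = 1, then c is the ω-coefficient of S and S' = c*ω/(S - 1).
S_1 = c0/f = 1 + (4750/3117)*ω + (16106300/1079521)*ω^2 + ...; c1 = 4750/3117.
S_2 = c1*ω/(S_1 - 1) = 1 + (-50862/5195)*ω + (3851/225)*ω^2 + ...; c2 = -50862/5195.
S_3 = c2*ω/(S_2 - 1) = 1 + (4001189/2288790)*ω + ...; c3 = 4001189/2288790.


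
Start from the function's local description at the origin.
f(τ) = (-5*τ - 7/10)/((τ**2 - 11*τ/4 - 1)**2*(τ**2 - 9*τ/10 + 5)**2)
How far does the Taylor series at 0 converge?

The radius of convergence is -11/8 + (1/8)*sqrt(185).

Denominator factor (τ**2 - 11*τ/4 - 1)^2: discriminant 185/16, real irrational roots 11/8 + (1/8)*sqrt(185) and 11/8 - (1/8)*sqrt(185); poles of order 2, moduli 11/8 + (1/8)*sqrt(185) and -11/8 + (1/8)*sqrt(185).
Denominator factor (τ**2 - 9*τ/10 + 5)^2: discriminant -1919/100, complex-conjugate roots (9/20) + ((1/20)*sqrt(1919))*i and (9/20) - ((1/20)*sqrt(1919))*i; poles of order 2, moduli sqrt(5) and sqrt(5).
The radius of convergence is the smallest modulus among the singular points: -11/8 + (1/8)*sqrt(185).


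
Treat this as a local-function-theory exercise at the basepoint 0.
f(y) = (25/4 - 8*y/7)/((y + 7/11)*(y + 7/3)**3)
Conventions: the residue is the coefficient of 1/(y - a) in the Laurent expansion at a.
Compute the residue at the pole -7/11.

At the order-1 pole -7/11 set g(y) = (y - (-7/11))*f(y) = (25/4 - 8*y/7)/(y + 7/3)**3.
Simple pole: residue = g(a) at a = -7/11, which is 1002969/702464.

The residue is 1002969/702464.


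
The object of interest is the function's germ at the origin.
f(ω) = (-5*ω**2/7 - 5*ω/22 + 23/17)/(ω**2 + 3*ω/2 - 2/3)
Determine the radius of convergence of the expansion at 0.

Denominator factor (ω**2 + 3*ω/2 - 2/3): discriminant 59/12, real irrational roots -3/4 + (1/12)*sqrt(177) and -3/4 - (1/12)*sqrt(177); poles of order 1, moduli -3/4 + (1/12)*sqrt(177) and 3/4 + (1/12)*sqrt(177).
The radius of convergence is the smallest modulus among the singular points: -3/4 + (1/12)*sqrt(177).

The radius of convergence is -3/4 + (1/12)*sqrt(177).


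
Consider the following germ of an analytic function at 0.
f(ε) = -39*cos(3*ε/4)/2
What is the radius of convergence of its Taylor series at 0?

The radius of convergence is infinite.

The factor cos(3*ε/4) is entire and contributes no finite singular point.
The polynomial part has no poles.
No finite singular points: the Taylor series at 0 converges everywhere.


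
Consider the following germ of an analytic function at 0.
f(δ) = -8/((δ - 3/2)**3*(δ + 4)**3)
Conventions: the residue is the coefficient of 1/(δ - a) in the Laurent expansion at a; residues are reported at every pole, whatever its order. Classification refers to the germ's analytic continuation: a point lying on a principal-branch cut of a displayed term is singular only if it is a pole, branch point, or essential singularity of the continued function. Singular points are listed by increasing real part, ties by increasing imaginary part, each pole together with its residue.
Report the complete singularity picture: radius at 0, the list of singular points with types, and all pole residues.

Radius of convergence at 0: 3/2.
At -4: a pole of order 3; residue 1536/161051.
At 3/2: a pole of order 3; residue -1536/161051.

Denominator factor (δ - 3/2)^3: pole of order 3 at 3/2, modulus 3/2.
Denominator factor (δ + 4)^3: pole of order 3 at -4, modulus 4.
The radius of convergence is the smallest modulus among the singular points: 3/2.
At the order-3 pole -4 set g(δ) = (δ - (-4))^3*f(δ) = -8/(δ - 3/2)**3.
Order-3 pole: residue = g''(a)/2; g''(-4) = 3072/161051, so the residue is 1536/161051.
At the order-3 pole 3/2 set g(δ) = (δ - (3/2))^3*f(δ) = -8/(δ + 4)**3.
Order-3 pole: residue = g''(a)/2; g''(3/2) = -3072/161051, so the residue is -1536/161051.
List the singular points by increasing real part (a conjugate pair: the negative imaginary part first).


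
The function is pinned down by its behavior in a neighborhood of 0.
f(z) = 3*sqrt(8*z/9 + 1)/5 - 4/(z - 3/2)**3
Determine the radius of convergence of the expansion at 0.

Denominator factor (z - 3/2)^3: pole of order 3 at 3/2, modulus 3/2.
Branch term (3/5)*sqrt(1 - z/(-9/8)): its argument vanishes at z = -9/8, a square-root branch point, modulus 9/8.
The radius of convergence is the smallest modulus among the singular points: 9/8.

The radius of convergence is 9/8.


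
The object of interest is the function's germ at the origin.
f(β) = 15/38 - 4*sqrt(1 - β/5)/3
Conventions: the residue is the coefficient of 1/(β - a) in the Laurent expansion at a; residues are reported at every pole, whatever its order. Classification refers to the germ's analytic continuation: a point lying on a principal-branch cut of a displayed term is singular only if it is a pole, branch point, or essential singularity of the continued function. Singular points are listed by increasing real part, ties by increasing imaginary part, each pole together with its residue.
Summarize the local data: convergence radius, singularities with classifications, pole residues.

Branch term (-4/3)*sqrt(1 - β/(5)): its argument vanishes at β = 5, a square-root branch point, modulus 5.
The radius of convergence is the smallest modulus among the singular points: 5.

Radius of convergence at 0: 5.
At 5: an algebraic (square-root) branch point.


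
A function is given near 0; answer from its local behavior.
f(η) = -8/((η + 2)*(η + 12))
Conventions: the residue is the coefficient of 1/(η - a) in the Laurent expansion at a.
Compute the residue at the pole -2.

The residue is -4/5.

At the order-1 pole -2 set g(η) = (η - (-2))*f(η) = -8/(η + 12).
Simple pole: residue = g(a) at a = -2, which is -4/5.


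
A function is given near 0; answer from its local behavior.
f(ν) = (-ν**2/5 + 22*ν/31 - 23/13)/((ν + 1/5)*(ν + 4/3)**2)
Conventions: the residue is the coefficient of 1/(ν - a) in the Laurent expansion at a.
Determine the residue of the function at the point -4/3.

The residue is 150727/116467.

At the order-2 pole -4/3 set g(ν) = (ν - (-4/3))^2*f(ν) = (-ν**2/5 + 22*ν/31 - 23/13)/(ν + 1/5).
Order-2 pole: residue = g'(a); g'(-4/3) = 150727/116467, so the residue is 150727/116467.


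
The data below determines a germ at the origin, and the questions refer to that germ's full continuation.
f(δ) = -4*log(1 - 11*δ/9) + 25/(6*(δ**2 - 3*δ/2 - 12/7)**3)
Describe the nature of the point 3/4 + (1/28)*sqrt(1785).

The denominator factor δ**2 - 3*δ/2 - 12/7 vanishes at 3/4 + (1/28)*sqrt(1785) and appears to the power 3; the numerator there equals 25/6, nonzero, and no other factor vanishes.
The branch terms are analytic at this point.
Hence a pole whose order is the multiplicity, 3.

The point is a pole of order 3.


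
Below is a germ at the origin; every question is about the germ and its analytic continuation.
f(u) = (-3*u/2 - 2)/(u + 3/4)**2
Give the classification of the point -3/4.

The point is a pole of order 2.

The denominator factor u + 3/4 vanishes at -3/4 and appears to the power 2; the numerator there equals -7/8, nonzero, and no other factor vanishes.
Hence a pole whose order is the multiplicity, 2.


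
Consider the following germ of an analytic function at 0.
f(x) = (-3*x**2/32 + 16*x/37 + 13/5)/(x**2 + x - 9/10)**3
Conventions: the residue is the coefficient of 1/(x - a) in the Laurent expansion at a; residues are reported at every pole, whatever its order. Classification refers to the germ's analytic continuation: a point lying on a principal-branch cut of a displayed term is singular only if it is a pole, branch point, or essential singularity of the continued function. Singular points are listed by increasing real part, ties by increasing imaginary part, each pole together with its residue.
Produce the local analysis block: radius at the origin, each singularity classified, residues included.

Radius of convergence at 0: -1/2 + (1/10)*sqrt(115).
At -1/2 - (1/10)*sqrt(115): a pole of order 3; residue -(106395/3601432)*sqrt(115).
At -1/2 + (1/10)*sqrt(115): a pole of order 3; residue (106395/3601432)*sqrt(115).


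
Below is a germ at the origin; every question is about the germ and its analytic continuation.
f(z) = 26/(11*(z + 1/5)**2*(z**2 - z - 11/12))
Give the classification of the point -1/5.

The point is a pole of order 2.

The denominator factor z + 1/5 vanishes at -1/5 and appears to the power 2; the numerator there equals 26/11, nonzero, and no other factor vanishes.
Hence a pole whose order is the multiplicity, 2.


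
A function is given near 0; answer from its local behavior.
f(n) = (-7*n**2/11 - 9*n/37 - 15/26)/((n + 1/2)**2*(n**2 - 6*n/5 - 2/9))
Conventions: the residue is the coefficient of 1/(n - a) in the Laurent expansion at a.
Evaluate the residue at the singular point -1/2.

At the order-2 pole -1/2 set g(n) = (n - (-1/2))^2*f(n) = (-7*n**2/11 - 9*n/37 - 15/26)/(n**2 - 6*n/5 - 2/9).
Order-2 pole: residue = g'(a); g'(-1/2) = -189406260/67560779, so the residue is -189406260/67560779.

The residue is -189406260/67560779.


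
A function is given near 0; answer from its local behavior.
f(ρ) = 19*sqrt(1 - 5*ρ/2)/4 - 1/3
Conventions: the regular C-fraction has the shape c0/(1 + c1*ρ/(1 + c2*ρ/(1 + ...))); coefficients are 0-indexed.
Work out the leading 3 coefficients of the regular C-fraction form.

The regular C-fraction coefficients are [53/12, 285/212, -835/424].

Taylor coefficients (expand at 0): a_0 = 53/12, a_1 = -95/16, a_2 = -475/128.
c0 = a_0 = 53/12. Peel one level at a time: if S = 1 + c*ρ/S' with S'(0) = 1, then c is the ρ-coefficient of S and S' = c*ρ/(S - 1).
S_1 = c0/f = 1 + (285/212)*ρ + (237975/89888)*ρ^2 + ...; c1 = 285/212.
S_2 = c1*ρ/(S_1 - 1) = 1 + (-835/424)*ρ + ...; c2 = -835/424.


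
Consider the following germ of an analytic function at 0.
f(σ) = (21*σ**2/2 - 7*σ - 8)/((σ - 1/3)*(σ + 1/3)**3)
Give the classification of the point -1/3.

The point is a pole of order 3.

The denominator factor σ + 1/3 vanishes at -1/3 and appears to the power 3; the numerator there equals -9/2, nonzero, and no other factor vanishes.
Hence a pole whose order is the multiplicity, 3.


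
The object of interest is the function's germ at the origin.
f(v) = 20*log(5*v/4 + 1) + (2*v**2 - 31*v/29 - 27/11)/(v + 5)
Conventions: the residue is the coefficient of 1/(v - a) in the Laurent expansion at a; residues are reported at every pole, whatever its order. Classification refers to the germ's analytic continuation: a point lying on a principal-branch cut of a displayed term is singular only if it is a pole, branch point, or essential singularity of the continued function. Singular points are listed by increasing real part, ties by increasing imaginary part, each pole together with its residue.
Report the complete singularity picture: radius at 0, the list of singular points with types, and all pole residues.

Denominator factor (v + 5): pole of order 1 at -5, modulus 5.
Branch term (20)*log(1 - v/(-4/5)): its argument vanishes at v = -4/5, a logarithmic branch point, modulus 4/5.
The radius of convergence is the smallest modulus among the singular points: 4/5.
The branch term is analytic at -5 and contributes nothing to the residue; only the rational part matters.
At the order-1 pole -5 set g(v) = (v - (-5))*(rational part) = 2*v**2 - 31*v/29 - 27/11.
Simple pole: residue = g(a) at a = -5, which is 16872/319.
List the singular points by increasing real part (a conjugate pair: the negative imaginary part first).

Radius of convergence at 0: 4/5.
At -5: a pole of order 1; residue 16872/319.
At -4/5: a logarithmic branch point.


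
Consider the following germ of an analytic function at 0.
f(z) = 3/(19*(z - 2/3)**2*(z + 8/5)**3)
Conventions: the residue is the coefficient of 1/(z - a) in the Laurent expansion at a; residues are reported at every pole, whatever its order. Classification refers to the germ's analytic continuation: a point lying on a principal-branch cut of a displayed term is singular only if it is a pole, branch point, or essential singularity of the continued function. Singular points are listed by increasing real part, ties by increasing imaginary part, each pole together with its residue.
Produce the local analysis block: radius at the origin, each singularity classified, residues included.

Denominator factor (z - 2/3)^2: pole of order 2 at 2/3, modulus 2/3.
Denominator factor (z + 8/5)^3: pole of order 3 at -8/5, modulus 8/5.
The radius of convergence is the smallest modulus among the singular points: 2/3.
At the order-3 pole -8/5 set g(z) = (z - (-8/5))^3*f(z) = 3/(19*(z - 2/3)**2).
Order-3 pole: residue = g''(a)/2; g''(-8/5) = 455625/12695192, so the residue is 455625/25390384.
At the order-2 pole 2/3 set g(z) = (z - (2/3))^2*f(z) = 3/(19*(z + 8/5)**3).
Order-2 pole: residue = g'(a); g'(2/3) = -455625/25390384, so the residue is -455625/25390384.
List the singular points by increasing real part (a conjugate pair: the negative imaginary part first).

Radius of convergence at 0: 2/3.
At -8/5: a pole of order 3; residue 455625/25390384.
At 2/3: a pole of order 2; residue -455625/25390384.


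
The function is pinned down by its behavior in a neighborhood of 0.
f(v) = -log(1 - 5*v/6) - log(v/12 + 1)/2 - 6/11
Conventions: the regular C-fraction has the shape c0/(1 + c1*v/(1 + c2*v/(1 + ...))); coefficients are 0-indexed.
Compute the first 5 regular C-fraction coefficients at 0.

Taylor coefficients (expand at 0): a_0 = -6/11, a_1 = 19/24, a_2 = 67/192, a_3 = 1999/10368, a_4 = 6667/55296.
c0 = a_0 = -6/11. Peel one level at a time: if S = 1 + c*v/S' with S'(0) = 1, then c is the v-coefficient of S and S' = c*v/(S - 1).
S_1 = c0/f = 1 + (209/144)*v + (56947/20736)*v^2 + ...; c1 = 209/144.
S_2 = c1*v/(S_1 - 1) = 1 + (-5177/2736)*v + (-30721/623808)*v^2 + ...; c2 = -5177/2736.
S_3 = c2*v/(S_2 - 1) = 1 + (-991/38076)*v + (-2889385/248992992)*v^2 + ...; c3 = -991/38076.
S_4 = c3*v/(S_3 - 1) = 1 + (-54898315/123129768)*v + ...; c4 = -54898315/123129768.

The regular C-fraction coefficients are [-6/11, 209/144, -5177/2736, -991/38076, -54898315/123129768].


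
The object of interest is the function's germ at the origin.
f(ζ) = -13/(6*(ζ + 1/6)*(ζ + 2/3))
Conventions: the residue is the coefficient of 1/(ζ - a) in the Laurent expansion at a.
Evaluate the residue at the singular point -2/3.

At the order-1 pole -2/3 set g(ζ) = (ζ - (-2/3))*f(ζ) = -13/(6*(ζ + 1/6)).
Simple pole: residue = g(a) at a = -2/3, which is 13/3.

The residue is 13/3.


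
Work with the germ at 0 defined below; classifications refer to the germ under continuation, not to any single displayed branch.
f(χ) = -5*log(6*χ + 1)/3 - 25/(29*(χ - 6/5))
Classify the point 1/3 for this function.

The point is a regular point.

Denominator factors: χ - 6/5 = -13/15 at χ = 1/3 — none vanishes.
Branch term log(1 - χ/(-1/6)): argument at 1/3 is 3, nonzero, so 1/3 is not its branch point (a point on a principal cut is still regular for the continued germ).
So the germ continues analytically to 1/3.


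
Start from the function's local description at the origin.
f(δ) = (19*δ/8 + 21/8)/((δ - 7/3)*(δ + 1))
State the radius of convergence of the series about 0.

The radius of convergence is 1.

Denominator factor (δ + 1): pole of order 1 at -1, modulus 1.
Denominator factor (δ - 7/3): pole of order 1 at 7/3, modulus 7/3.
The radius of convergence is the smallest modulus among the singular points: 1.


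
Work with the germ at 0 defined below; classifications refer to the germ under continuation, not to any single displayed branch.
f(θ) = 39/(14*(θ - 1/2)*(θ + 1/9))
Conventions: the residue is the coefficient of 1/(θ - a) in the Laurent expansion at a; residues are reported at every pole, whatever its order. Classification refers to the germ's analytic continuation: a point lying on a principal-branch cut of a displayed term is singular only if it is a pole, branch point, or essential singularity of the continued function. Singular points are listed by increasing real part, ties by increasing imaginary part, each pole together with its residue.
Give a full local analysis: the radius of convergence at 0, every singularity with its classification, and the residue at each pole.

Radius of convergence at 0: 1/9.
At -1/9: a pole of order 1; residue -351/77.
At 1/2: a pole of order 1; residue 351/77.

Denominator factor (θ + 1/9): pole of order 1 at -1/9, modulus 1/9.
Denominator factor (θ - 1/2): pole of order 1 at 1/2, modulus 1/2.
The radius of convergence is the smallest modulus among the singular points: 1/9.
At the order-1 pole -1/9 set g(θ) = (θ - (-1/9))*f(θ) = 39/(14*(θ - 1/2)).
Simple pole: residue = g(a) at a = -1/9, which is -351/77.
At the order-1 pole 1/2 set g(θ) = (θ - (1/2))*f(θ) = 39/(14*(θ + 1/9)).
Simple pole: residue = g(a) at a = 1/2, which is 351/77.
List the singular points by increasing real part (a conjugate pair: the negative imaginary part first).


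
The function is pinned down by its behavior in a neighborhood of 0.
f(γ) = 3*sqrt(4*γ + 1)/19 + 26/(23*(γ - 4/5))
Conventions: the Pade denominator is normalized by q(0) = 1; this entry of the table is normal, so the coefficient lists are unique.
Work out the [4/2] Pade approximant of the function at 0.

The Pade approximant has numerator coefficients [-1097/874, -4713438905/1374191682, -363251451/1832255576, -712085301/916127788, 815273371/916127788]; denominator coefficients [1, 228125903/144651756, -1063261319/289303512].

Taylor coefficients needed (expand at 0): a_0 = -1097/874, a_1 = -5071/3496, a_2 = -35291/13984, a_3 = -119047/55936, a_4 = -1125155/223744, a_5 = 97361/894976, a_6 = -66777707/3579904.
Write the denominator as Q(γ) = 1 + q1*γ + q2*γ^2. Requiring Q*f - P = O(γ^7) with deg P <= 4 kills the coefficients of γ^5..γ^6 in Q*f:
  γ^5: a_5 + q1*a_4 + q2*a_3 = 0, i.e. 97361/894976 + (-1125155/223744)*q1 + (-119047/55936)*q2 = 0.
  γ^6: a_6 + q1*a_5 + q2*a_4 = 0, i.e. -66777707/3579904 + (97361/894976)*q1 + (-1125155/223744)*q2 = 0.
Solving this linear system: q1 = 228125903/144651756, q2 = -1063261319/289303512.
The numerator is Q*f truncated at degree 4: P0 = a_0 = -1097/874; P1 = a_1 + q1*a_0 = -4713438905/1374191682; P2 = a_2 + q1*a_1 + q2*a_0 = -363251451/1832255576; P3 = a_3 + q1*a_2 + q2*a_1 = -712085301/916127788; P4 = a_4 + q1*a_3 + q2*a_2 = 815273371/916127788.


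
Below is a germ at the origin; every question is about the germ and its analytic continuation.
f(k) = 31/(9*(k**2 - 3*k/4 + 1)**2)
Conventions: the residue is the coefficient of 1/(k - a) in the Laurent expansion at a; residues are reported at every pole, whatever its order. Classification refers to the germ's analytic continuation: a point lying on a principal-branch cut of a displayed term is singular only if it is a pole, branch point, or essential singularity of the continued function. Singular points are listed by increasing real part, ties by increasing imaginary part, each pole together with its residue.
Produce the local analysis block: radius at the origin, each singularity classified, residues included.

Denominator factor (k**2 - 3*k/4 + 1)^2: discriminant -55/16, complex-conjugate roots (3/8) + ((1/8)*sqrt(55))*i and (3/8) - ((1/8)*sqrt(55))*i; poles of order 2, moduli 1 and 1.
The radius of convergence is the smallest modulus among the singular points: 1.
The factor k**2 - 3*k/4 + 1 splits as (k - a)(k - a') with a = (3/8) - ((1/8)*sqrt(55))*i, a' = (3/8) + ((1/8)*sqrt(55))*i. At the order-2 pole a set g(k) = (k - a)^2*f(k) = [31/9] / (k - a')^2.
Order-2 pole: residue = g'(a); g'((3/8) - ((1/8)*sqrt(55))*i) = ((3968/27225)*sqrt(55))*i, so the residue is ((3968/27225)*sqrt(55))*i.
The factor k**2 - 3*k/4 + 1 splits as (k - a)(k - a') with a = (3/8) + ((1/8)*sqrt(55))*i, a' = (3/8) - ((1/8)*sqrt(55))*i. At the order-2 pole a set g(k) = (k - a)^2*f(k) = [31/9] / (k - a')^2.
Order-2 pole: residue = g'(a); g'((3/8) + ((1/8)*sqrt(55))*i) = -((3968/27225)*sqrt(55))*i, so the residue is -((3968/27225)*sqrt(55))*i.
List the singular points by increasing real part (a conjugate pair: the negative imaginary part first).

Radius of convergence at 0: 1.
At (3/8) - ((1/8)*sqrt(55))*i: a pole of order 2; residue ((3968/27225)*sqrt(55))*i.
At (3/8) + ((1/8)*sqrt(55))*i: a pole of order 2; residue -((3968/27225)*sqrt(55))*i.


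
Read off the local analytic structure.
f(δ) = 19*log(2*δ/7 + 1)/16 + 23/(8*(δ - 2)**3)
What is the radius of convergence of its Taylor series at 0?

The radius of convergence is 2.

Denominator factor (δ - 2)^3: pole of order 3 at 2, modulus 2.
Branch term (19/16)*log(1 - δ/(-7/2)): its argument vanishes at δ = -7/2, a logarithmic branch point, modulus 7/2.
The radius of convergence is the smallest modulus among the singular points: 2.


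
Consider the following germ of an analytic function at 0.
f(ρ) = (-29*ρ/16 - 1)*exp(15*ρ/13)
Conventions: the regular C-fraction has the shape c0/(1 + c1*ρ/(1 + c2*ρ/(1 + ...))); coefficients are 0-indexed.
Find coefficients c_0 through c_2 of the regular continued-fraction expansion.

Taylor coefficients (expand at 0): a_0 = -1, a_1 = -617/208, a_2 = -7455/2704.
c0 = a_0 = -1. Peel one level at a time: if S = 1 + c*ρ/S' with S'(0) = 1, then c is the ρ-coefficient of S and S' = c*ρ/(S - 1).
S_1 = c0/f = 1 + (-617/208)*ρ + (261409/43264)*ρ^2 + ...; c1 = -617/208.
S_2 = c1*ρ/(S_1 - 1) = 1 + (261409/128336)*ρ + ...; c2 = 261409/128336.

The regular C-fraction coefficients are [-1, -617/208, 261409/128336].


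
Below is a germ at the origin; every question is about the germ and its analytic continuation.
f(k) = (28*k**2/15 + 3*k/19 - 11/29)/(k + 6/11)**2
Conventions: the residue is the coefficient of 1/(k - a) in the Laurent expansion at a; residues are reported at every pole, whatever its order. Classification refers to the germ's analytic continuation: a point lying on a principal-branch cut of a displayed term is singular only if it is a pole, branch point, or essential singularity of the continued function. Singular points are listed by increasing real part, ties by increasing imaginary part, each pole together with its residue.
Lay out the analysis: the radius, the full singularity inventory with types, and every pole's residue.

Radius of convergence at 0: 6/11.
At -6/11: a pole of order 2; residue -1963/1045.

Denominator factor (k + 6/11)^2: pole of order 2 at -6/11, modulus 6/11.
The radius of convergence is the smallest modulus among the singular points: 6/11.
At the order-2 pole -6/11 set g(k) = (k - (-6/11))^2*f(k) = 28*k**2/15 + 3*k/19 - 11/29.
Order-2 pole: residue = g'(a); g'(-6/11) = -1963/1045, so the residue is -1963/1045.


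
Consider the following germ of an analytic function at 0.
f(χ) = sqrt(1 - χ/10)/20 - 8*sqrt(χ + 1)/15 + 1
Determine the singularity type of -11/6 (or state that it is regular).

There is no denominator, hence no pole anywhere.
Branch term sqrt(1 - χ/(-1)): argument at -11/6 is -5/6, nonzero, so -11/6 is not its branch point (a point on a principal cut is still regular for the continued germ).
Branch term sqrt(1 - χ/(10)): argument at -11/6 is 71/60, nonzero, so -11/6 is not its branch point (a point on a principal cut is still regular for the continued germ).
So the germ continues analytically to -11/6.

The point is a regular point.


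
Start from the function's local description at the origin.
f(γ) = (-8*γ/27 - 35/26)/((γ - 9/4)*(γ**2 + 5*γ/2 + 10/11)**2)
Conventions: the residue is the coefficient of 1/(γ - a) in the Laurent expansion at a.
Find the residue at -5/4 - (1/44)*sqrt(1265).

The factor γ**2 + 5*γ/2 + 10/11 splits as (γ - a)(γ - a') with a = -5/4 - (1/44)*sqrt(1265), a' = -5/4 + (1/44)*sqrt(1265). At the order-2 pole a set g(γ) = (γ - a)^2*f(γ) = [(-8*γ/27 - 35/26)/(γ - 9/4)] / (γ - a')^2.
Order-2 pole: residue = g'(a); g'(-5/4 - (1/44)*sqrt(1265)) = 7744/1034787 + (79575232/24633104535)*sqrt(1265), so the residue is 7744/1034787 + (79575232/24633104535)*sqrt(1265).

The residue is 7744/1034787 + (79575232/24633104535)*sqrt(1265).


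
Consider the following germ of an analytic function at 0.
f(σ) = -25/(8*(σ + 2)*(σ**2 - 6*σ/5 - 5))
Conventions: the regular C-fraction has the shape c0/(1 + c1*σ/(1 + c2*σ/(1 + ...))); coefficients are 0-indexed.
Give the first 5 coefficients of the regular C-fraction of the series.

The regular C-fraction coefficients are [5/16, 37/50, 4/37, -201/148, 925/804].

Taylor coefficients (expand at 0): a_0 = 5/16, a_1 = -37/160, a_2 = 1569/8000, a_3 = -52953/400000, a_4 = 1810561/20000000.
c0 = a_0 = 5/16. Peel one level at a time: if S = 1 + c*σ/S' with S'(0) = 1, then c is the σ-coefficient of S and S' = c*σ/(S - 1).
S_1 = c0/f = 1 + (37/50)*σ + (-2/25)*σ^2 + ...; c1 = 37/50.
S_2 = c1*σ/(S_1 - 1) = 1 + (4/37)*σ + (201/1369)*σ^2 + ...; c2 = 4/37.
S_3 = c2*σ/(S_2 - 1) = 1 + (-201/148)*σ + (25/16)*σ^2 + ...; c3 = -201/148.
S_4 = c3*σ/(S_3 - 1) = 1 + (925/804)*σ + ...; c4 = 925/804.


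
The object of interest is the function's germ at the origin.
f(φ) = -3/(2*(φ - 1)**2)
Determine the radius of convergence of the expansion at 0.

The radius of convergence is 1.

Denominator factor (φ - 1)^2: pole of order 2 at 1, modulus 1.
The radius of convergence is the smallest modulus among the singular points: 1.


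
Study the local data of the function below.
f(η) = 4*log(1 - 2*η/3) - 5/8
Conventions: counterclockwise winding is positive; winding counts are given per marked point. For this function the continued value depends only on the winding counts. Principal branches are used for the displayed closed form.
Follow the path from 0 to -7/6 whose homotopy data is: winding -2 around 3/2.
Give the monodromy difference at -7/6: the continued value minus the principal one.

Continued minus principal equals -(16)*pi*i.

The rational part is single-valued and drops out of the difference; each branch term changes only by its own monodromy.
(4)*log(1 - η/(3/2)): each positive loop around 3/2 adds 2*pi*i to the log, so winding -2 contributes (4)*(-2)*2*pi*i = -(16)*pi*i.
Summing the contributions at η = -7/6 gives -(16)*pi*i.


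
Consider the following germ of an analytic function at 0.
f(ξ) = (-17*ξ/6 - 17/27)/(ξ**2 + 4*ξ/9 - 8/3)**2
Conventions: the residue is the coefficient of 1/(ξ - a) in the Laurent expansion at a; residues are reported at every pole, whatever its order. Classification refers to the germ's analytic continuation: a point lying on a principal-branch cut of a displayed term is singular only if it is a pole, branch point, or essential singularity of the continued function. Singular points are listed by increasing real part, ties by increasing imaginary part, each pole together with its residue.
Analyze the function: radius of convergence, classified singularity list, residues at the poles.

Denominator factor (ξ**2 + 4*ξ/9 - 8/3)^2: discriminant 880/81, real irrational roots -2/9 + (2/9)*sqrt(55) and -2/9 - (2/9)*sqrt(55); poles of order 2, moduli -2/9 + (2/9)*sqrt(55) and 2/9 + (2/9)*sqrt(55).
The radius of convergence is the smallest modulus among the singular points: -2/9 + (2/9)*sqrt(55).
The factor ξ**2 + 4*ξ/9 - 8/3 splits as (ξ - a)(ξ - a') with a = -2/9 - (2/9)*sqrt(55), a' = -2/9 + (2/9)*sqrt(55). At the order-2 pole a set g(ξ) = (ξ - a)^2*f(ξ) = [-17*ξ/6 - 17/27] / (ξ - a')^2.
Order-2 pole: residue = g'(a); g'(-2/9 - (2/9)*sqrt(55)) = 0, so the residue is 0.
The factor ξ**2 + 4*ξ/9 - 8/3 splits as (ξ - a)(ξ - a') with a = -2/9 + (2/9)*sqrt(55), a' = -2/9 - (2/9)*sqrt(55). At the order-2 pole a set g(ξ) = (ξ - a)^2*f(ξ) = [-17*ξ/6 - 17/27] / (ξ - a')^2.
Order-2 pole: residue = g'(a); g'(-2/9 + (2/9)*sqrt(55)) = 0, so the residue is 0.
List the singular points by increasing real part (a conjugate pair: the negative imaginary part first).

Radius of convergence at 0: -2/9 + (2/9)*sqrt(55).
At -2/9 - (2/9)*sqrt(55): a pole of order 2; residue 0.
At -2/9 + (2/9)*sqrt(55): a pole of order 2; residue 0.


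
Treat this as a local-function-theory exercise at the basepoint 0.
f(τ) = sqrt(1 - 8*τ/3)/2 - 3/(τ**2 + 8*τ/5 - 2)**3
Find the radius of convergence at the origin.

The radius of convergence is 3/8.

Denominator factor (τ**2 + 8*τ/5 - 2)^3: discriminant 264/25, real irrational roots -4/5 + (1/5)*sqrt(66) and -4/5 - (1/5)*sqrt(66); poles of order 3, moduli -4/5 + (1/5)*sqrt(66) and 4/5 + (1/5)*sqrt(66).
Branch term (1/2)*sqrt(1 - τ/(3/8)): its argument vanishes at τ = 3/8, a square-root branch point, modulus 3/8.
The radius of convergence is the smallest modulus among the singular points: 3/8.


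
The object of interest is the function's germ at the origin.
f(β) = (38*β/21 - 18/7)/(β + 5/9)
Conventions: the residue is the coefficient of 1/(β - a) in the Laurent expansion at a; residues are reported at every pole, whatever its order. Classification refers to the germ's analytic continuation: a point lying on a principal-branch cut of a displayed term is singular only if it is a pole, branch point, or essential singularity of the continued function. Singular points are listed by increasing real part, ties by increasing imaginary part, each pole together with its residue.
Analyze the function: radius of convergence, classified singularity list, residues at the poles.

Radius of convergence at 0: 5/9.
At -5/9: a pole of order 1; residue -676/189.

Denominator factor (β + 5/9): pole of order 1 at -5/9, modulus 5/9.
The radius of convergence is the smallest modulus among the singular points: 5/9.
At the order-1 pole -5/9 set g(β) = (β - (-5/9))*f(β) = 38*β/21 - 18/7.
Simple pole: residue = g(a) at a = -5/9, which is -676/189.


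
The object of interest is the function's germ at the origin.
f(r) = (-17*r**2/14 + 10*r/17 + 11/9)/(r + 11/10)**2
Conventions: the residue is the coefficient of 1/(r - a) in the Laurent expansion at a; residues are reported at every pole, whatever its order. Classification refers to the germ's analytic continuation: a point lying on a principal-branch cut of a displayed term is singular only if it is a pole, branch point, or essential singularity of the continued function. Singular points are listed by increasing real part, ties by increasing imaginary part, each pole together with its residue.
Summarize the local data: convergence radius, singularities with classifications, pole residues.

Radius of convergence at 0: 11/10.
At -11/10: a pole of order 2; residue 3879/1190.

Denominator factor (r + 11/10)^2: pole of order 2 at -11/10, modulus 11/10.
The radius of convergence is the smallest modulus among the singular points: 11/10.
At the order-2 pole -11/10 set g(r) = (r - (-11/10))^2*f(r) = -17*r**2/14 + 10*r/17 + 11/9.
Order-2 pole: residue = g'(a); g'(-11/10) = 3879/1190, so the residue is 3879/1190.


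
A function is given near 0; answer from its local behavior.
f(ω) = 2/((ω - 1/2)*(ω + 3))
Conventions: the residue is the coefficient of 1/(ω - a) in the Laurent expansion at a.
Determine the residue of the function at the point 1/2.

The residue is 4/7.

At the order-1 pole 1/2 set g(ω) = (ω - (1/2))*f(ω) = 2/(ω + 3).
Simple pole: residue = g(a) at a = 1/2, which is 4/7.


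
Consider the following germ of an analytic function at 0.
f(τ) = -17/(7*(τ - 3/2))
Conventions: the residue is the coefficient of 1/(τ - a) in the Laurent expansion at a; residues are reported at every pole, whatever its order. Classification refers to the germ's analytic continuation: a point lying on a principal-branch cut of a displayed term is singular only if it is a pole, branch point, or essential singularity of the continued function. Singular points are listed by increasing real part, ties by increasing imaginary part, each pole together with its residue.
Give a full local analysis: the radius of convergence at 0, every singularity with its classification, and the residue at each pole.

Radius of convergence at 0: 3/2.
At 3/2: a pole of order 1; residue -17/7.

Denominator factor (τ - 3/2): pole of order 1 at 3/2, modulus 3/2.
The radius of convergence is the smallest modulus among the singular points: 3/2.
At the order-1 pole 3/2 set g(τ) = (τ - (3/2))*f(τ) = -17/7.
Simple pole: residue = g(a) at a = 3/2, which is -17/7.


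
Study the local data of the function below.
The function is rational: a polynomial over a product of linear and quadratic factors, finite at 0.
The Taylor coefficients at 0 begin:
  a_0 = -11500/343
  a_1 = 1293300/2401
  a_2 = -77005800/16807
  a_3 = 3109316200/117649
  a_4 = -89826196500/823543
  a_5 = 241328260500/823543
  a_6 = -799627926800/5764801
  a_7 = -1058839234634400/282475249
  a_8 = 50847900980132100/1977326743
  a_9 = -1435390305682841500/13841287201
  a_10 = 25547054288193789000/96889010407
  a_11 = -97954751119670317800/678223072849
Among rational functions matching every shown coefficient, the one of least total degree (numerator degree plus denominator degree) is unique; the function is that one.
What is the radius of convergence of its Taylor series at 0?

The radius of convergence is (1/10)*sqrt(10).

No rational of total degree below 10 reproduces all 12 coefficients; solving the [1/9] Pade equations on them gives f(γ) = (3*γ/10 - 23/16)/((γ + 7/2)**3*(γ**2 + γ/2 + 1/10)**3), whose expansion matches every shown term.
Denominator factor (γ + 7/2)^3: pole of order 3 at -7/2, modulus 7/2.
Denominator factor (γ**2 + γ/2 + 1/10)^3: discriminant -3/20, complex-conjugate roots (-1/4) + ((1/20)*sqrt(15))*i and (-1/4) - ((1/20)*sqrt(15))*i; poles of order 3, moduli (1/10)*sqrt(10) and (1/10)*sqrt(10).
The radius of convergence is the smallest modulus among the singular points: (1/10)*sqrt(10).
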